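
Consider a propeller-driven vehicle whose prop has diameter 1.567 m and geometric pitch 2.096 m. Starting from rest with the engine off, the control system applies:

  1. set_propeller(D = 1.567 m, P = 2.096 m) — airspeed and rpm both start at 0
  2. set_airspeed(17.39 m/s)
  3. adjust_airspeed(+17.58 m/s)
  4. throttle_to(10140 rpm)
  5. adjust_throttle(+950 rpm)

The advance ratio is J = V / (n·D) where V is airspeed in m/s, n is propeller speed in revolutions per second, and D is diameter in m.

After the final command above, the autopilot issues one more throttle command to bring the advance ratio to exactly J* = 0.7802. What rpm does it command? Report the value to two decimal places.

rpm = 1716.22

set_propeller: D = 1.567 m, P = 2.096 m (p = P/D = 1.337588); state ← (V=0, rpm=0)
set_airspeed(17.39): V ← 17.39 m/s
adjust_airspeed(+17.58): V ← 17.39 +17.58 = 34.97 m/s
throttle_to(10140): rpm ← 10140
adjust_throttle(+950): rpm ← 10140 +950 = 11090
final state: V = 34.97 m/s, rpm = 11090 → n = rpm/60 = 184.833333 rev/s
target J* = 0.7802; solve J* = V/(n·D) for n: n = V/(J*·D) = 34.97/(0.7802 × 1.567) = 28.603600 rev/s
rpm = 60·n = 1716.215975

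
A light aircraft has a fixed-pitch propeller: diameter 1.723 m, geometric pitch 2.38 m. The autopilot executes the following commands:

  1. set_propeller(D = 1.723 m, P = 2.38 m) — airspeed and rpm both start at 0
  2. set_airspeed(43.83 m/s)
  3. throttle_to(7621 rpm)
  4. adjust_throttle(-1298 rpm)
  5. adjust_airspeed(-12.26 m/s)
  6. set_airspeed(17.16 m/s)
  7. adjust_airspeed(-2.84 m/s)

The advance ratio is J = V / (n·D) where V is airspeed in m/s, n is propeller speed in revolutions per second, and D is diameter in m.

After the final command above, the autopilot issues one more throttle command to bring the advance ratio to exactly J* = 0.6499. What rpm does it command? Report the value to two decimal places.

set_propeller: D = 1.723 m, P = 2.38 m (p = P/D = 1.381312); state ← (V=0, rpm=0)
set_airspeed(43.83): V ← 43.83 m/s
throttle_to(7621): rpm ← 7621
adjust_throttle(-1298): rpm ← 7621 -1298 = 6323
adjust_airspeed(-12.26): V ← 43.83 -12.26 = 31.57 m/s
set_airspeed(17.16): V ← 17.16 m/s
adjust_airspeed(-2.84): V ← 17.16 -2.84 = 14.32 m/s
final state: V = 14.32 m/s, rpm = 6323 → n = rpm/60 = 105.383333 rev/s
target J* = 0.6499; solve J* = V/(n·D) for n: n = V/(J*·D) = 14.32/(0.6499 × 1.723) = 12.788253 rev/s
rpm = 60·n = 767.295152

rpm = 767.30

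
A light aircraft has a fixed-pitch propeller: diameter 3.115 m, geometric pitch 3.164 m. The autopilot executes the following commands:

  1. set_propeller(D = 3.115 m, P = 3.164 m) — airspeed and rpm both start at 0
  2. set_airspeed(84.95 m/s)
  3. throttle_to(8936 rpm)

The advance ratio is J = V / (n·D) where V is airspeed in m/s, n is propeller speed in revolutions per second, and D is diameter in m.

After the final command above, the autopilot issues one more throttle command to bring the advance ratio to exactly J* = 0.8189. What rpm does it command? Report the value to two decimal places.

set_propeller: D = 3.115 m, P = 3.164 m (p = P/D = 1.015730); state ← (V=0, rpm=0)
set_airspeed(84.95): V ← 84.95 m/s
throttle_to(8936): rpm ← 8936
final state: V = 84.95 m/s, rpm = 8936 → n = rpm/60 = 148.933333 rev/s
target J* = 0.8189; solve J* = V/(n·D) for n: n = V/(J*·D) = 84.95/(0.8189 × 3.115) = 33.302318 rev/s
rpm = 60·n = 1998.139069

rpm = 1998.14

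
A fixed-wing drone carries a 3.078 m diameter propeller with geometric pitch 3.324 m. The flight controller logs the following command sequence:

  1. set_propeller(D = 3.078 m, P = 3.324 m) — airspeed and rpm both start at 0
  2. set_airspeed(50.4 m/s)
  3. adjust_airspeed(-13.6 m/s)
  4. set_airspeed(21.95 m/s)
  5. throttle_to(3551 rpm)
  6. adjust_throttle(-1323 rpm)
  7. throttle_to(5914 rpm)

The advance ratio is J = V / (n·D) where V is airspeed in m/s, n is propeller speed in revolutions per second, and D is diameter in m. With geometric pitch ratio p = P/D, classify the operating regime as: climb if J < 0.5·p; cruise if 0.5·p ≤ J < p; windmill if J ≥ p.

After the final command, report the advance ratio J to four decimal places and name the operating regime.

J = 0.0723, regime = climb

set_propeller: D = 3.078 m, P = 3.324 m (p = P/D = 1.079922); state ← (V=0, rpm=0)
set_airspeed(50.4): V ← 50.4 m/s
adjust_airspeed(-13.6): V ← 50.4 -13.6 = 36.8 m/s
set_airspeed(21.95): V ← 21.95 m/s
throttle_to(3551): rpm ← 3551
adjust_throttle(-1323): rpm ← 3551 -1323 = 2228
throttle_to(5914): rpm ← 5914
final state: V = 21.95 m/s, rpm = 5914 → n = rpm/60 = 98.566667 rev/s
J = V / (n·D) = 21.95 / (98.566667 × 3.078) = 0.072350
regime bands: climb J<0.5400 | cruise [0.5400, 1.0799) | windmill J≥1.0799
J = 0.0723 → climb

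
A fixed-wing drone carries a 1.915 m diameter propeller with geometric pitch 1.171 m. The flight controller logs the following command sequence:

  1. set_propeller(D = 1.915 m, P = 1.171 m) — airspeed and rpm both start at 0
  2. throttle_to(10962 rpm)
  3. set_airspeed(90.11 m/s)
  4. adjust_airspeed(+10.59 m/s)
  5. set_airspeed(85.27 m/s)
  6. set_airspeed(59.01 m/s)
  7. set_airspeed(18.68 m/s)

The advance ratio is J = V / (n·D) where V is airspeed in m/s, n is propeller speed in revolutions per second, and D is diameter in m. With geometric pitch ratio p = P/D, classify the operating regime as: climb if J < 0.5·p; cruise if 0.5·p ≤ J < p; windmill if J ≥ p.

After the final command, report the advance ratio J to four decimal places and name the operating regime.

J = 0.0534, regime = climb

set_propeller: D = 1.915 m, P = 1.171 m (p = P/D = 0.611488); state ← (V=0, rpm=0)
throttle_to(10962): rpm ← 10962
set_airspeed(90.11): V ← 90.11 m/s
adjust_airspeed(+10.59): V ← 90.11 +10.59 = 100.7 m/s
set_airspeed(85.27): V ← 85.27 m/s
set_airspeed(59.01): V ← 59.01 m/s
set_airspeed(18.68): V ← 18.68 m/s
final state: V = 18.68 m/s, rpm = 10962 → n = rpm/60 = 182.700000 rev/s
J = V / (n·D) = 18.68 / (182.700000 × 1.915) = 0.053391
regime bands: climb J<0.3057 | cruise [0.3057, 0.6115) | windmill J≥0.6115
J = 0.0534 → climb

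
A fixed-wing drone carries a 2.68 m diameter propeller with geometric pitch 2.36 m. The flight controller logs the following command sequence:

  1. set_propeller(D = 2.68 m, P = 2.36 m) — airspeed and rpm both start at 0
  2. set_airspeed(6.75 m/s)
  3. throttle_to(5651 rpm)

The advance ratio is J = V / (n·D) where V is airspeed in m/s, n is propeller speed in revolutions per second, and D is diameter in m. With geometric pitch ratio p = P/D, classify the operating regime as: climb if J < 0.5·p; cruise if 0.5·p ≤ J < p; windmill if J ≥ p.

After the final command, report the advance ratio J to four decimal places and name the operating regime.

J = 0.0267, regime = climb

set_propeller: D = 2.68 m, P = 2.36 m (p = P/D = 0.880597); state ← (V=0, rpm=0)
set_airspeed(6.75): V ← 6.75 m/s
throttle_to(5651): rpm ← 5651
final state: V = 6.75 m/s, rpm = 5651 → n = rpm/60 = 94.183333 rev/s
J = V / (n·D) = 6.75 / (94.183333 × 2.68) = 0.026742
regime bands: climb J<0.4403 | cruise [0.4403, 0.8806) | windmill J≥0.8806
J = 0.0267 → climb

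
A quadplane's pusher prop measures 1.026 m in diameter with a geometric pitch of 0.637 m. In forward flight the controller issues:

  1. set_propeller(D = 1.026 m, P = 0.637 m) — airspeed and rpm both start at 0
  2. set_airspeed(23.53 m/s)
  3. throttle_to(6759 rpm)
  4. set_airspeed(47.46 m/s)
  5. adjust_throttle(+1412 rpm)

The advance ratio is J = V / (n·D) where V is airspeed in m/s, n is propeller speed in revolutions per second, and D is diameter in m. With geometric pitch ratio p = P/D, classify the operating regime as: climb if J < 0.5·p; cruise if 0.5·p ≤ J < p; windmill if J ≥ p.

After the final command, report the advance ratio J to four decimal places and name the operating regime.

set_propeller: D = 1.026 m, P = 0.637 m (p = P/D = 0.620858); state ← (V=0, rpm=0)
set_airspeed(23.53): V ← 23.53 m/s
throttle_to(6759): rpm ← 6759
set_airspeed(47.46): V ← 47.46 m/s
adjust_throttle(+1412): rpm ← 6759 +1412 = 8171
final state: V = 47.46 m/s, rpm = 8171 → n = rpm/60 = 136.183333 rev/s
J = V / (n·D) = 47.46 / (136.183333 × 1.026) = 0.339669
regime bands: climb J<0.3104 | cruise [0.3104, 0.6209) | windmill J≥0.6209
J = 0.3397 → cruise

J = 0.3397, regime = cruise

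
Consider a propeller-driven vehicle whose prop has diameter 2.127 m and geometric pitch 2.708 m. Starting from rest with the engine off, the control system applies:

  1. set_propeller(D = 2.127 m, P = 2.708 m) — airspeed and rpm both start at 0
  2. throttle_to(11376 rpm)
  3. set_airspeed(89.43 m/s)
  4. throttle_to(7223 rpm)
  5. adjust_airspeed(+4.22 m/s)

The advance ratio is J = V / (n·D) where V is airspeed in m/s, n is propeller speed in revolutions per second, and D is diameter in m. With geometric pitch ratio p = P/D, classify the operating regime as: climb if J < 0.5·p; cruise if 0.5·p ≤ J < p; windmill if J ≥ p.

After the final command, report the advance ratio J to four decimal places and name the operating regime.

J = 0.3657, regime = climb

set_propeller: D = 2.127 m, P = 2.708 m (p = P/D = 1.273155); state ← (V=0, rpm=0)
throttle_to(11376): rpm ← 11376
set_airspeed(89.43): V ← 89.43 m/s
throttle_to(7223): rpm ← 7223
adjust_airspeed(+4.22): V ← 89.43 +4.22 = 93.65 m/s
final state: V = 93.65 m/s, rpm = 7223 → n = rpm/60 = 120.383333 rev/s
J = V / (n·D) = 93.65 / (120.383333 × 2.127) = 0.365741
regime bands: climb J<0.6366 | cruise [0.6366, 1.2732) | windmill J≥1.2732
J = 0.3657 → climb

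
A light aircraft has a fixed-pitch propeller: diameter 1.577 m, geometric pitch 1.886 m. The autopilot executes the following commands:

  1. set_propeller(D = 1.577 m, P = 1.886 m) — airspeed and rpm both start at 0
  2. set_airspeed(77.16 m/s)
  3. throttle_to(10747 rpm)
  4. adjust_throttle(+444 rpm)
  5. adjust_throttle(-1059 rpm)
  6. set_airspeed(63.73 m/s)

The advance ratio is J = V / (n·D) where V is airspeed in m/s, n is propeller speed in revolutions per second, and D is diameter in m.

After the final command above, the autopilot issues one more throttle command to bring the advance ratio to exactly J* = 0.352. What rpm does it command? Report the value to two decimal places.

rpm = 6888.44

set_propeller: D = 1.577 m, P = 1.886 m (p = P/D = 1.195942); state ← (V=0, rpm=0)
set_airspeed(77.16): V ← 77.16 m/s
throttle_to(10747): rpm ← 10747
adjust_throttle(+444): rpm ← 10747 +444 = 11191
adjust_throttle(-1059): rpm ← 11191 -1059 = 10132
set_airspeed(63.73): V ← 63.73 m/s
final state: V = 63.73 m/s, rpm = 10132 → n = rpm/60 = 168.866667 rev/s
target J* = 0.352; solve J* = V/(n·D) for n: n = V/(J*·D) = 63.73/(0.352 × 1.577) = 114.807315 rev/s
rpm = 60·n = 6888.438923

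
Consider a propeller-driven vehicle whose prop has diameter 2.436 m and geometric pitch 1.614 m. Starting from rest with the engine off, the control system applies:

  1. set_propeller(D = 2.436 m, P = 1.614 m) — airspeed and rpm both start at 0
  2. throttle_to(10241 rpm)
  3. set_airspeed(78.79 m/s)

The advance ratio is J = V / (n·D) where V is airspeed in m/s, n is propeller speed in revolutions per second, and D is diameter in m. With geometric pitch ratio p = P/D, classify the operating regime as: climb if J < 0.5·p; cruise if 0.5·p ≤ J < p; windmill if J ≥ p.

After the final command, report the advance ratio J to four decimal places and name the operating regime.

J = 0.1895, regime = climb

set_propeller: D = 2.436 m, P = 1.614 m (p = P/D = 0.662562); state ← (V=0, rpm=0)
throttle_to(10241): rpm ← 10241
set_airspeed(78.79): V ← 78.79 m/s
final state: V = 78.79 m/s, rpm = 10241 → n = rpm/60 = 170.683333 rev/s
J = V / (n·D) = 78.79 / (170.683333 × 2.436) = 0.189497
regime bands: climb J<0.3313 | cruise [0.3313, 0.6626) | windmill J≥0.6626
J = 0.1895 → climb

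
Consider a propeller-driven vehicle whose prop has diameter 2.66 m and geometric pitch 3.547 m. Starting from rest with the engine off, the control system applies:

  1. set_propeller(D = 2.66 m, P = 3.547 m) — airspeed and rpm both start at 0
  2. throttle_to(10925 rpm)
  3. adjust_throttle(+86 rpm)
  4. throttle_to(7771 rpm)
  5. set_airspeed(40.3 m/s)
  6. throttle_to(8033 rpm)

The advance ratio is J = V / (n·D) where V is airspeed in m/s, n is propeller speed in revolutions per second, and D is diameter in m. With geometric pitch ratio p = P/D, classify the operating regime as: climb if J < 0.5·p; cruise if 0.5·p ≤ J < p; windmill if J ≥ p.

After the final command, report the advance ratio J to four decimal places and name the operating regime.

J = 0.1132, regime = climb

set_propeller: D = 2.66 m, P = 3.547 m (p = P/D = 1.333459); state ← (V=0, rpm=0)
throttle_to(10925): rpm ← 10925
adjust_throttle(+86): rpm ← 10925 +86 = 11011
throttle_to(7771): rpm ← 7771
set_airspeed(40.3): V ← 40.3 m/s
throttle_to(8033): rpm ← 8033
final state: V = 40.3 m/s, rpm = 8033 → n = rpm/60 = 133.883333 rev/s
J = V / (n·D) = 40.3 / (133.883333 × 2.66) = 0.113161
regime bands: climb J<0.6667 | cruise [0.6667, 1.3335) | windmill J≥1.3335
J = 0.1132 → climb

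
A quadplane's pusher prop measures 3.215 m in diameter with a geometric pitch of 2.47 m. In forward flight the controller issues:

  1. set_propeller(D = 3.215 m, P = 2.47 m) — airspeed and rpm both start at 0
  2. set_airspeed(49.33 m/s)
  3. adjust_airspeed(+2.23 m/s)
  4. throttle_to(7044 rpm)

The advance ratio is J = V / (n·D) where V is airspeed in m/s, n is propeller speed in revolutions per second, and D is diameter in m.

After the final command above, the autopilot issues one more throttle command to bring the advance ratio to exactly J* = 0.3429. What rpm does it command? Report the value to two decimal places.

rpm = 2806.18

set_propeller: D = 3.215 m, P = 2.47 m (p = P/D = 0.768274); state ← (V=0, rpm=0)
set_airspeed(49.33): V ← 49.33 m/s
adjust_airspeed(+2.23): V ← 49.33 +2.23 = 51.56 m/s
throttle_to(7044): rpm ← 7044
final state: V = 51.56 m/s, rpm = 7044 → n = rpm/60 = 117.400000 rev/s
target J* = 0.3429; solve J* = V/(n·D) for n: n = V/(J*·D) = 51.56/(0.3429 × 3.215) = 46.769685 rev/s
rpm = 60·n = 2806.181109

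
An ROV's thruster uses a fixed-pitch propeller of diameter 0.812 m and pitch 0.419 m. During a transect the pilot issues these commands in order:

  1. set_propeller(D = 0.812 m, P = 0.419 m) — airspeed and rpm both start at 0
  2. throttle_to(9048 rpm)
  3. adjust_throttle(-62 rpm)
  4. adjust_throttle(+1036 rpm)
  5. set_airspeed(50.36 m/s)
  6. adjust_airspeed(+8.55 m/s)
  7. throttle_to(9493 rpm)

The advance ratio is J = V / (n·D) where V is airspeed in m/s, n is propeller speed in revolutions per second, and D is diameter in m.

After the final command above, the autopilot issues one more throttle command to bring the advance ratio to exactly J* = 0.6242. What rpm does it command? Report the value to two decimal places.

set_propeller: D = 0.812 m, P = 0.419 m (p = P/D = 0.516010); state ← (V=0, rpm=0)
throttle_to(9048): rpm ← 9048
adjust_throttle(-62): rpm ← 9048 -62 = 8986
adjust_throttle(+1036): rpm ← 8986 +1036 = 10022
set_airspeed(50.36): V ← 50.36 m/s
adjust_airspeed(+8.55): V ← 50.36 +8.55 = 58.91 m/s
throttle_to(9493): rpm ← 9493
final state: V = 58.91 m/s, rpm = 9493 → n = rpm/60 = 158.216667 rev/s
target J* = 0.6242; solve J* = V/(n·D) for n: n = V/(J*·D) = 58.91/(0.6242 × 0.812) = 116.227589 rev/s
rpm = 60·n = 6973.655343

rpm = 6973.66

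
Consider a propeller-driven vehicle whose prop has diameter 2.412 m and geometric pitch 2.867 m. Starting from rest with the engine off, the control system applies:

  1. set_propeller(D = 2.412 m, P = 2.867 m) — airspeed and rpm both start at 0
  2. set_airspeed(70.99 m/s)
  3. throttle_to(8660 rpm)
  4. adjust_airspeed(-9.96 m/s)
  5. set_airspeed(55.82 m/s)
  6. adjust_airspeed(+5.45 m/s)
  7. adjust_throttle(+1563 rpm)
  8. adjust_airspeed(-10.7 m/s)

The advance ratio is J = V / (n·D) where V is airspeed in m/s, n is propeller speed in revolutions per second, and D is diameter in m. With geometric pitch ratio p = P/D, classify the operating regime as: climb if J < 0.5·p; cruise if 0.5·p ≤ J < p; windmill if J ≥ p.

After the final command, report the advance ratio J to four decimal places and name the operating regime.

J = 0.1231, regime = climb

set_propeller: D = 2.412 m, P = 2.867 m (p = P/D = 1.188640); state ← (V=0, rpm=0)
set_airspeed(70.99): V ← 70.99 m/s
throttle_to(8660): rpm ← 8660
adjust_airspeed(-9.96): V ← 70.99 -9.96 = 61.03 m/s
set_airspeed(55.82): V ← 55.82 m/s
adjust_airspeed(+5.45): V ← 55.82 +5.45 = 61.27 m/s
adjust_throttle(+1563): rpm ← 8660 +1563 = 10223
adjust_airspeed(-10.7): V ← 61.27 -10.7 = 50.57 m/s
final state: V = 50.57 m/s, rpm = 10223 → n = rpm/60 = 170.383333 rev/s
J = V / (n·D) = 50.57 / (170.383333 × 2.412) = 0.123052
regime bands: climb J<0.5943 | cruise [0.5943, 1.1886) | windmill J≥1.1886
J = 0.1231 → climb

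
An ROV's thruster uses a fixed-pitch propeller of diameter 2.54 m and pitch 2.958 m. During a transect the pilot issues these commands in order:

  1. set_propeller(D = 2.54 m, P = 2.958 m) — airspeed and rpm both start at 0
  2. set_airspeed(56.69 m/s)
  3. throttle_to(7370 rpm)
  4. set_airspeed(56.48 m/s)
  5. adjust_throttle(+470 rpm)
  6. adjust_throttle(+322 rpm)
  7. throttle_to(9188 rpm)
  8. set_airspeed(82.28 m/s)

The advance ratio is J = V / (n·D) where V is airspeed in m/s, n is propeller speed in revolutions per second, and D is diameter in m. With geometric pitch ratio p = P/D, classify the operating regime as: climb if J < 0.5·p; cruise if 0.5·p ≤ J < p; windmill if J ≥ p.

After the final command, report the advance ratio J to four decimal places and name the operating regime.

J = 0.2115, regime = climb

set_propeller: D = 2.54 m, P = 2.958 m (p = P/D = 1.164567); state ← (V=0, rpm=0)
set_airspeed(56.69): V ← 56.69 m/s
throttle_to(7370): rpm ← 7370
set_airspeed(56.48): V ← 56.48 m/s
adjust_throttle(+470): rpm ← 7370 +470 = 7840
adjust_throttle(+322): rpm ← 7840 +322 = 8162
throttle_to(9188): rpm ← 9188
set_airspeed(82.28): V ← 82.28 m/s
final state: V = 82.28 m/s, rpm = 9188 → n = rpm/60 = 153.133333 rev/s
J = V / (n·D) = 82.28 / (153.133333 × 2.54) = 0.211539
regime bands: climb J<0.5823 | cruise [0.5823, 1.1646) | windmill J≥1.1646
J = 0.2115 → climb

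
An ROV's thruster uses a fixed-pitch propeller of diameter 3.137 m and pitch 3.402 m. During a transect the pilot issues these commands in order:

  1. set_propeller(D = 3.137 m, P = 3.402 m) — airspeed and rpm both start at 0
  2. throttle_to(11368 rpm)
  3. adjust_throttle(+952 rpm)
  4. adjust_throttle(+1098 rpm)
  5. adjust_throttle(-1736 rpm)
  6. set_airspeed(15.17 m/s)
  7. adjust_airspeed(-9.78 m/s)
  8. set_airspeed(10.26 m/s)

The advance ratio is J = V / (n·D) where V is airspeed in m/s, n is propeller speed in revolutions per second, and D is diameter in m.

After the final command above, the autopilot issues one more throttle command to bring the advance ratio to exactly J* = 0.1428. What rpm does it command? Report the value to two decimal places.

rpm = 1374.22

set_propeller: D = 3.137 m, P = 3.402 m (p = P/D = 1.084476); state ← (V=0, rpm=0)
throttle_to(11368): rpm ← 11368
adjust_throttle(+952): rpm ← 11368 +952 = 12320
adjust_throttle(+1098): rpm ← 12320 +1098 = 13418
adjust_throttle(-1736): rpm ← 13418 -1736 = 11682
set_airspeed(15.17): V ← 15.17 m/s
adjust_airspeed(-9.78): V ← 15.17 -9.78 = 5.39 m/s
set_airspeed(10.26): V ← 10.26 m/s
final state: V = 10.26 m/s, rpm = 11682 → n = rpm/60 = 194.700000 rev/s
target J* = 0.1428; solve J* = V/(n·D) for n: n = V/(J*·D) = 10.26/(0.1428 × 3.137) = 22.903647 rev/s
rpm = 60·n = 1374.218798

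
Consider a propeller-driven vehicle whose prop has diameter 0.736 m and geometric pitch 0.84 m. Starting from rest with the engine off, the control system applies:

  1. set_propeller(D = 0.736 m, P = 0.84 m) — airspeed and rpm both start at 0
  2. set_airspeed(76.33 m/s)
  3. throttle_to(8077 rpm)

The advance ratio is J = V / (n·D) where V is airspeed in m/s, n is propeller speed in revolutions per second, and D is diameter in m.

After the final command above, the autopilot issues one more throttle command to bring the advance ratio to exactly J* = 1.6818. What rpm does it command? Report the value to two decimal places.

set_propeller: D = 0.736 m, P = 0.84 m (p = P/D = 1.141304); state ← (V=0, rpm=0)
set_airspeed(76.33): V ← 76.33 m/s
throttle_to(8077): rpm ← 8077
final state: V = 76.33 m/s, rpm = 8077 → n = rpm/60 = 134.616667 rev/s
target J* = 1.6818; solve J* = V/(n·D) for n: n = V/(J*·D) = 76.33/(1.6818 × 0.736) = 61.665620 rev/s
rpm = 60·n = 3699.937179

rpm = 3699.94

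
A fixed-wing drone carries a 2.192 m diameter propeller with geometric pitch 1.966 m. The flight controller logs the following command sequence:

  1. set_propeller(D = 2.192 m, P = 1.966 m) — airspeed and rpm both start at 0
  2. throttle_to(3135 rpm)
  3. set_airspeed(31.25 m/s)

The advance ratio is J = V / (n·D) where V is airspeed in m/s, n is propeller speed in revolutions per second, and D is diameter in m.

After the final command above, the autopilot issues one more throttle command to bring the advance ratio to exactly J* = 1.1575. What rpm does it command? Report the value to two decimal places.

rpm = 738.99

set_propeller: D = 2.192 m, P = 1.966 m (p = P/D = 0.896898); state ← (V=0, rpm=0)
throttle_to(3135): rpm ← 3135
set_airspeed(31.25): V ← 31.25 m/s
final state: V = 31.25 m/s, rpm = 3135 → n = rpm/60 = 52.250000 rev/s
target J* = 1.1575; solve J* = V/(n·D) for n: n = V/(J*·D) = 31.25/(1.1575 × 2.192) = 12.316533 rev/s
rpm = 60·n = 738.991976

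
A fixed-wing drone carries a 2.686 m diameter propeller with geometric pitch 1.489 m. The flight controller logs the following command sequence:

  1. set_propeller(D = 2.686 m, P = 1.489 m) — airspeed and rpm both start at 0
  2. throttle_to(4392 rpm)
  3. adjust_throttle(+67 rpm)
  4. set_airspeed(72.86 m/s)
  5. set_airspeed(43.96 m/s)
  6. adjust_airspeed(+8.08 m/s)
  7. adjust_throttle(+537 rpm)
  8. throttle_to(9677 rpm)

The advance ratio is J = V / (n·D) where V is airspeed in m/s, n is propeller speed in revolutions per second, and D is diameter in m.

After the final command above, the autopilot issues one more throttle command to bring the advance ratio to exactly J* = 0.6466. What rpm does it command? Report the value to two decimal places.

rpm = 1797.82

set_propeller: D = 2.686 m, P = 1.489 m (p = P/D = 0.554356); state ← (V=0, rpm=0)
throttle_to(4392): rpm ← 4392
adjust_throttle(+67): rpm ← 4392 +67 = 4459
set_airspeed(72.86): V ← 72.86 m/s
set_airspeed(43.96): V ← 43.96 m/s
adjust_airspeed(+8.08): V ← 43.96 +8.08 = 52.04 m/s
adjust_throttle(+537): rpm ← 4459 +537 = 4996
throttle_to(9677): rpm ← 9677
final state: V = 52.04 m/s, rpm = 9677 → n = rpm/60 = 161.283333 rev/s
target J* = 0.6466; solve J* = V/(n·D) for n: n = V/(J*·D) = 52.04/(0.6466 × 2.686) = 29.963710 rev/s
rpm = 60·n = 1797.822576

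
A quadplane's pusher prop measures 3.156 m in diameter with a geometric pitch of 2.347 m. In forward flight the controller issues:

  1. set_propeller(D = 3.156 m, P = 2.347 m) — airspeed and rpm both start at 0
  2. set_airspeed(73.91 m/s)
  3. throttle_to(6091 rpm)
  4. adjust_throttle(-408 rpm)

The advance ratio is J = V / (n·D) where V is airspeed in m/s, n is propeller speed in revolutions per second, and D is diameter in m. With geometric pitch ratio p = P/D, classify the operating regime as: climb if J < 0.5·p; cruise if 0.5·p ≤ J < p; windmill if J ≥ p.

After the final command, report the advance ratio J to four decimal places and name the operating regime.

set_propeller: D = 3.156 m, P = 2.347 m (p = P/D = 0.743663); state ← (V=0, rpm=0)
set_airspeed(73.91): V ← 73.91 m/s
throttle_to(6091): rpm ← 6091
adjust_throttle(-408): rpm ← 6091 -408 = 5683
final state: V = 73.91 m/s, rpm = 5683 → n = rpm/60 = 94.716667 rev/s
J = V / (n·D) = 73.91 / (94.716667 × 3.156) = 0.247252
regime bands: climb J<0.3718 | cruise [0.3718, 0.7437) | windmill J≥0.7437
J = 0.2473 → climb

J = 0.2473, regime = climb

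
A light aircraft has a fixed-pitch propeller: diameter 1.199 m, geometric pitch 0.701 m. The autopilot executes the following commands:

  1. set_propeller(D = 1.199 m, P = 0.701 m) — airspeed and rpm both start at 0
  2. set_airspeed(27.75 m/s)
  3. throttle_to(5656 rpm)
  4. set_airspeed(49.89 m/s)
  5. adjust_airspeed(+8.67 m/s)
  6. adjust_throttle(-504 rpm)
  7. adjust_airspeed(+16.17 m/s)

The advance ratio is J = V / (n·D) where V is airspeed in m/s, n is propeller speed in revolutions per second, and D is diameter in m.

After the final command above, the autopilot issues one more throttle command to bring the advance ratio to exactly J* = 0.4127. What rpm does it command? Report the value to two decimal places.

rpm = 9061.34

set_propeller: D = 1.199 m, P = 0.701 m (p = P/D = 0.584654); state ← (V=0, rpm=0)
set_airspeed(27.75): V ← 27.75 m/s
throttle_to(5656): rpm ← 5656
set_airspeed(49.89): V ← 49.89 m/s
adjust_airspeed(+8.67): V ← 49.89 +8.67 = 58.56 m/s
adjust_throttle(-504): rpm ← 5656 -504 = 5152
adjust_airspeed(+16.17): V ← 58.56 +16.17 = 74.73 m/s
final state: V = 74.73 m/s, rpm = 5152 → n = rpm/60 = 85.866667 rev/s
target J* = 0.4127; solve J* = V/(n·D) for n: n = V/(J*·D) = 74.73/(0.4127 × 1.199) = 151.022387 rev/s
rpm = 60·n = 9061.343220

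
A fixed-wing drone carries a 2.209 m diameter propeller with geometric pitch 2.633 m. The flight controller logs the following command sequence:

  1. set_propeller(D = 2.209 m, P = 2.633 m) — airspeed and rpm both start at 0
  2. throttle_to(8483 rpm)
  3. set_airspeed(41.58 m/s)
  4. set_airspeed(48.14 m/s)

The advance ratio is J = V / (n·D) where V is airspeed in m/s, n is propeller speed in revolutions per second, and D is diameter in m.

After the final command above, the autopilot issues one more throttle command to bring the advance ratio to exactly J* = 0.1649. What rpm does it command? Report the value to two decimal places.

rpm = 7929.41

set_propeller: D = 2.209 m, P = 2.633 m (p = P/D = 1.191942); state ← (V=0, rpm=0)
throttle_to(8483): rpm ← 8483
set_airspeed(41.58): V ← 41.58 m/s
set_airspeed(48.14): V ← 48.14 m/s
final state: V = 48.14 m/s, rpm = 8483 → n = rpm/60 = 141.383333 rev/s
target J* = 0.1649; solve J* = V/(n·D) for n: n = V/(J*·D) = 48.14/(0.1649 × 2.209) = 132.156861 rev/s
rpm = 60·n = 7929.411655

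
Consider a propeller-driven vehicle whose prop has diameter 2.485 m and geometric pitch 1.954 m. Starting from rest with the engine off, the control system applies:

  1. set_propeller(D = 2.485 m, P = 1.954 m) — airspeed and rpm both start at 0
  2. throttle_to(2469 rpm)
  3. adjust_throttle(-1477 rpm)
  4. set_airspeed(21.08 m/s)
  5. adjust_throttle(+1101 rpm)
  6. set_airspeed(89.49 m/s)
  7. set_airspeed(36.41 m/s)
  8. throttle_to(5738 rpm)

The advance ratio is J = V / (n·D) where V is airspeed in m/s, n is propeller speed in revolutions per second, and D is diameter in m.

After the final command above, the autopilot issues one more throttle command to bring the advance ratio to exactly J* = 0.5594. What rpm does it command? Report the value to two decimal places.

rpm = 1571.53

set_propeller: D = 2.485 m, P = 1.954 m (p = P/D = 0.786318); state ← (V=0, rpm=0)
throttle_to(2469): rpm ← 2469
adjust_throttle(-1477): rpm ← 2469 -1477 = 992
set_airspeed(21.08): V ← 21.08 m/s
adjust_throttle(+1101): rpm ← 992 +1101 = 2093
set_airspeed(89.49): V ← 89.49 m/s
set_airspeed(36.41): V ← 36.41 m/s
throttle_to(5738): rpm ← 5738
final state: V = 36.41 m/s, rpm = 5738 → n = rpm/60 = 95.633333 rev/s
target J* = 0.5594; solve J* = V/(n·D) for n: n = V/(J*·D) = 36.41/(0.5594 × 2.485) = 26.192191 rev/s
rpm = 60·n = 1571.531441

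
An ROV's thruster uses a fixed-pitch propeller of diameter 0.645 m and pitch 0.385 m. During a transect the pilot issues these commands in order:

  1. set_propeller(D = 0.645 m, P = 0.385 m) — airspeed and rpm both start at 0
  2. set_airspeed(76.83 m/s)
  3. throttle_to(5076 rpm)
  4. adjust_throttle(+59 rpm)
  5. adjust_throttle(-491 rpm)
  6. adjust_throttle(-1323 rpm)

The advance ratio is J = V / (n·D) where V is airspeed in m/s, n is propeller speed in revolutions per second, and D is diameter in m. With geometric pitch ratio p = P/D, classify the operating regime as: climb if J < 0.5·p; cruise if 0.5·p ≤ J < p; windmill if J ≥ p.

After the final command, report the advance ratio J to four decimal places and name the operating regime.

J = 2.1521, regime = windmill

set_propeller: D = 0.645 m, P = 0.385 m (p = P/D = 0.596899); state ← (V=0, rpm=0)
set_airspeed(76.83): V ← 76.83 m/s
throttle_to(5076): rpm ← 5076
adjust_throttle(+59): rpm ← 5076 +59 = 5135
adjust_throttle(-491): rpm ← 5135 -491 = 4644
adjust_throttle(-1323): rpm ← 4644 -1323 = 3321
final state: V = 76.83 m/s, rpm = 3321 → n = rpm/60 = 55.350000 rev/s
J = V / (n·D) = 76.83 / (55.350000 × 0.645) = 2.152056
regime bands: climb J<0.2984 | cruise [0.2984, 0.5969) | windmill J≥0.5969
J = 2.1521 → windmill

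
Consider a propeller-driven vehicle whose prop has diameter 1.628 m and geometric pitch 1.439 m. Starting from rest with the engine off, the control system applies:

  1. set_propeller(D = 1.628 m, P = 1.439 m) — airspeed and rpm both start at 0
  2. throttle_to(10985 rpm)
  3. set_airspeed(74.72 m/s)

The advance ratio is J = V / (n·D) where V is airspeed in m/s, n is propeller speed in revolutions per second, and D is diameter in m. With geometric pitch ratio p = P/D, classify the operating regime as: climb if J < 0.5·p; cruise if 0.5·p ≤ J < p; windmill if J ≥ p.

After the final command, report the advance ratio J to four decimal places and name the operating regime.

J = 0.2507, regime = climb

set_propeller: D = 1.628 m, P = 1.439 m (p = P/D = 0.883907); state ← (V=0, rpm=0)
throttle_to(10985): rpm ← 10985
set_airspeed(74.72): V ← 74.72 m/s
final state: V = 74.72 m/s, rpm = 10985 → n = rpm/60 = 183.083333 rev/s
J = V / (n·D) = 74.72 / (183.083333 × 1.628) = 0.250688
regime bands: climb J<0.4420 | cruise [0.4420, 0.8839) | windmill J≥0.8839
J = 0.2507 → climb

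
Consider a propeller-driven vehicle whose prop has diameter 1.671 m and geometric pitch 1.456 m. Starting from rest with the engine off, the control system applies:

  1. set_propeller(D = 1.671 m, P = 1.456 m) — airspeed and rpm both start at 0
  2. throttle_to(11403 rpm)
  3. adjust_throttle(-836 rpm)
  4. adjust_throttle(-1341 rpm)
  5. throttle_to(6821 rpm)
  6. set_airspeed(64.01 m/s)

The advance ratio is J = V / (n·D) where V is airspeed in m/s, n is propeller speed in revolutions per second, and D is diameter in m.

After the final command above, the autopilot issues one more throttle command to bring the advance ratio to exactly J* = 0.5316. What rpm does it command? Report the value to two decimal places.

set_propeller: D = 1.671 m, P = 1.456 m (p = P/D = 0.871335); state ← (V=0, rpm=0)
throttle_to(11403): rpm ← 11403
adjust_throttle(-836): rpm ← 11403 -836 = 10567
adjust_throttle(-1341): rpm ← 10567 -1341 = 9226
throttle_to(6821): rpm ← 6821
set_airspeed(64.01): V ← 64.01 m/s
final state: V = 64.01 m/s, rpm = 6821 → n = rpm/60 = 113.683333 rev/s
target J* = 0.5316; solve J* = V/(n·D) for n: n = V/(J*·D) = 64.01/(0.5316 × 1.671) = 72.058697 rev/s
rpm = 60·n = 4323.521823

rpm = 4323.52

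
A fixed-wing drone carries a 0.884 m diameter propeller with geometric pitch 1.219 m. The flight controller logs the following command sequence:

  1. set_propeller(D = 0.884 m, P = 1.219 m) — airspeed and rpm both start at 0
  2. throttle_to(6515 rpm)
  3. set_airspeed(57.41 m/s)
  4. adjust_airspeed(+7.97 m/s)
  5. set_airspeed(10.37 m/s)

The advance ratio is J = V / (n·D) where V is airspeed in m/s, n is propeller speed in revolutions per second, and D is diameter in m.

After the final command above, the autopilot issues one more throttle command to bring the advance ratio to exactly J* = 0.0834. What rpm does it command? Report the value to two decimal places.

rpm = 8439.40

set_propeller: D = 0.884 m, P = 1.219 m (p = P/D = 1.378959); state ← (V=0, rpm=0)
throttle_to(6515): rpm ← 6515
set_airspeed(57.41): V ← 57.41 m/s
adjust_airspeed(+7.97): V ← 57.41 +7.97 = 65.38 m/s
set_airspeed(10.37): V ← 10.37 m/s
final state: V = 10.37 m/s, rpm = 6515 → n = rpm/60 = 108.583333 rev/s
target J* = 0.0834; solve J* = V/(n·D) for n: n = V/(J*·D) = 10.37/(0.0834 × 0.884) = 140.656705 rev/s
rpm = 60·n = 8439.402324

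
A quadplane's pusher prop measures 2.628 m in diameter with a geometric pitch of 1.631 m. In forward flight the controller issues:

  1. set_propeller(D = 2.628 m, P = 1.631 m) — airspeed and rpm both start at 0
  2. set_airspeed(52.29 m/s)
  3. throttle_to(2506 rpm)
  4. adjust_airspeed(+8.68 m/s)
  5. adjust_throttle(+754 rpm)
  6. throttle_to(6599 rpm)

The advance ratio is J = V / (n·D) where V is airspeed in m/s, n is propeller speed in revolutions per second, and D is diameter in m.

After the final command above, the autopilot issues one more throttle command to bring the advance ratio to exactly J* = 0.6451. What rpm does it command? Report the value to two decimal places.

set_propeller: D = 2.628 m, P = 1.631 m (p = P/D = 0.620624); state ← (V=0, rpm=0)
set_airspeed(52.29): V ← 52.29 m/s
throttle_to(2506): rpm ← 2506
adjust_airspeed(+8.68): V ← 52.29 +8.68 = 60.97 m/s
adjust_throttle(+754): rpm ← 2506 +754 = 3260
throttle_to(6599): rpm ← 6599
final state: V = 60.97 m/s, rpm = 6599 → n = rpm/60 = 109.983333 rev/s
target J* = 0.6451; solve J* = V/(n·D) for n: n = V/(J*·D) = 60.97/(0.6451 × 2.628) = 35.963652 rev/s
rpm = 60·n = 2157.819148

rpm = 2157.82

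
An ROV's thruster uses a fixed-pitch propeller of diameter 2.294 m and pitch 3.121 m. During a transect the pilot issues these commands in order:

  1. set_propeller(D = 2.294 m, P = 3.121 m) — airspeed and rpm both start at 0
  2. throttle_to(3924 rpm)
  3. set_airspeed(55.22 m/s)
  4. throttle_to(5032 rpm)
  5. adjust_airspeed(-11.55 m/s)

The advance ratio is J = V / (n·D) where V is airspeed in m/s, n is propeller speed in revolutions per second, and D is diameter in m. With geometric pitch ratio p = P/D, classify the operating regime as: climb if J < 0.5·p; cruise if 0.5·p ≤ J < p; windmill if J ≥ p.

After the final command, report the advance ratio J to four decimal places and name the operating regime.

J = 0.2270, regime = climb

set_propeller: D = 2.294 m, P = 3.121 m (p = P/D = 1.360506); state ← (V=0, rpm=0)
throttle_to(3924): rpm ← 3924
set_airspeed(55.22): V ← 55.22 m/s
throttle_to(5032): rpm ← 5032
adjust_airspeed(-11.55): V ← 55.22 -11.55 = 43.67 m/s
final state: V = 43.67 m/s, rpm = 5032 → n = rpm/60 = 83.866667 rev/s
J = V / (n·D) = 43.67 / (83.866667 × 2.294) = 0.226987
regime bands: climb J<0.6803 | cruise [0.6803, 1.3605) | windmill J≥1.3605
J = 0.2270 → climb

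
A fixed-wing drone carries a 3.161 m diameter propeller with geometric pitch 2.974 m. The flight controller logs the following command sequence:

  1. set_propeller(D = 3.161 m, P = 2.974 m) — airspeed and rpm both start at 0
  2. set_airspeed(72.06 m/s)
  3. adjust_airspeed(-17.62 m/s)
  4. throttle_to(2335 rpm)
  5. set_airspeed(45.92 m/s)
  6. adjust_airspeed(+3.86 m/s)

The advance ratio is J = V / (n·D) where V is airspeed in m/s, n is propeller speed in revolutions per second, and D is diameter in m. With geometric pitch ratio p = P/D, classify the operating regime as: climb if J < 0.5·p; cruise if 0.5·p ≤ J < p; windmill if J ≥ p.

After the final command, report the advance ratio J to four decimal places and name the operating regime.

J = 0.4047, regime = climb

set_propeller: D = 3.161 m, P = 2.974 m (p = P/D = 0.940842); state ← (V=0, rpm=0)
set_airspeed(72.06): V ← 72.06 m/s
adjust_airspeed(-17.62): V ← 72.06 -17.62 = 54.44 m/s
throttle_to(2335): rpm ← 2335
set_airspeed(45.92): V ← 45.92 m/s
adjust_airspeed(+3.86): V ← 45.92 +3.86 = 49.78 m/s
final state: V = 49.78 m/s, rpm = 2335 → n = rpm/60 = 38.916667 rev/s
J = V / (n·D) = 49.78 / (38.916667 × 3.161) = 0.404664
regime bands: climb J<0.4704 | cruise [0.4704, 0.9408) | windmill J≥0.9408
J = 0.4047 → climb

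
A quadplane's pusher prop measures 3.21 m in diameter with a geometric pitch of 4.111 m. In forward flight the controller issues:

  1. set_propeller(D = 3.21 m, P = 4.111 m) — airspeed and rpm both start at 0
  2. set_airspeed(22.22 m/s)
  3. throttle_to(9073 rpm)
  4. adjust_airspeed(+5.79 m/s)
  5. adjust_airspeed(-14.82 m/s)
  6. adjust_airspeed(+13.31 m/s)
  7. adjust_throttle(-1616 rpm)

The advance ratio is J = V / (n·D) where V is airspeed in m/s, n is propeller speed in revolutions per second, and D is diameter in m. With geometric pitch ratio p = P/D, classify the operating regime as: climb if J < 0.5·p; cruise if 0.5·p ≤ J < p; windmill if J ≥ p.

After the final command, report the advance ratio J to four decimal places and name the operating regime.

J = 0.0664, regime = climb

set_propeller: D = 3.21 m, P = 4.111 m (p = P/D = 1.280685); state ← (V=0, rpm=0)
set_airspeed(22.22): V ← 22.22 m/s
throttle_to(9073): rpm ← 9073
adjust_airspeed(+5.79): V ← 22.22 +5.79 = 28.01 m/s
adjust_airspeed(-14.82): V ← 28.01 -14.82 = 13.19 m/s
adjust_airspeed(+13.31): V ← 13.19 +13.31 = 26.5 m/s
adjust_throttle(-1616): rpm ← 9073 -1616 = 7457
final state: V = 26.5 m/s, rpm = 7457 → n = rpm/60 = 124.283333 rev/s
J = V / (n·D) = 26.5 / (124.283333 × 3.21) = 0.066424
regime bands: climb J<0.6403 | cruise [0.6403, 1.2807) | windmill J≥1.2807
J = 0.0664 → climb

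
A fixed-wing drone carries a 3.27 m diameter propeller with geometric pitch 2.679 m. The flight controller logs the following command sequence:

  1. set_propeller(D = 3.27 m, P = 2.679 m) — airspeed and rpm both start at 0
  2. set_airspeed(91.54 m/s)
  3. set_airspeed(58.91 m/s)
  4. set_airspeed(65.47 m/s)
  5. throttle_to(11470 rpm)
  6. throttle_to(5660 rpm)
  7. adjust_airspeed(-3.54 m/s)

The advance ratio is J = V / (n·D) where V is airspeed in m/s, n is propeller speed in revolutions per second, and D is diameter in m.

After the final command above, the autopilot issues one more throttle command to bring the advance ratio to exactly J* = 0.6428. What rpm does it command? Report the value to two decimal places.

rpm = 1767.78

set_propeller: D = 3.27 m, P = 2.679 m (p = P/D = 0.819266); state ← (V=0, rpm=0)
set_airspeed(91.54): V ← 91.54 m/s
set_airspeed(58.91): V ← 58.91 m/s
set_airspeed(65.47): V ← 65.47 m/s
throttle_to(11470): rpm ← 11470
throttle_to(5660): rpm ← 5660
adjust_airspeed(-3.54): V ← 65.47 -3.54 = 61.93 m/s
final state: V = 61.93 m/s, rpm = 5660 → n = rpm/60 = 94.333333 rev/s
target J* = 0.6428; solve J* = V/(n·D) for n: n = V/(J*·D) = 61.93/(0.6428 × 3.27) = 29.463033 rev/s
rpm = 60·n = 1767.782009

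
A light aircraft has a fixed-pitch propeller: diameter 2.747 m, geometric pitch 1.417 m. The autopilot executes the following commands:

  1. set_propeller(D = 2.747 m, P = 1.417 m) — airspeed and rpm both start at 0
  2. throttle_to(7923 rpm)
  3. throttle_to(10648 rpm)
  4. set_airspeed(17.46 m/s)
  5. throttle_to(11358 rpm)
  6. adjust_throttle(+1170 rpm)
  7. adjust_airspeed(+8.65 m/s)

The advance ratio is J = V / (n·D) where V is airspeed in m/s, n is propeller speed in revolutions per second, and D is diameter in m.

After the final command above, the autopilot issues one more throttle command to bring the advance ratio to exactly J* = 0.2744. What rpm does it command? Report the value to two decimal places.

rpm = 2078.33

set_propeller: D = 2.747 m, P = 1.417 m (p = P/D = 0.515835); state ← (V=0, rpm=0)
throttle_to(7923): rpm ← 7923
throttle_to(10648): rpm ← 10648
set_airspeed(17.46): V ← 17.46 m/s
throttle_to(11358): rpm ← 11358
adjust_throttle(+1170): rpm ← 11358 +1170 = 12528
adjust_airspeed(+8.65): V ← 17.46 +8.65 = 26.11 m/s
final state: V = 26.11 m/s, rpm = 12528 → n = rpm/60 = 208.800000 rev/s
target J* = 0.2744; solve J* = V/(n·D) for n: n = V/(J*·D) = 26.11/(0.2744 × 2.747) = 34.638901 rev/s
rpm = 60·n = 2078.334064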